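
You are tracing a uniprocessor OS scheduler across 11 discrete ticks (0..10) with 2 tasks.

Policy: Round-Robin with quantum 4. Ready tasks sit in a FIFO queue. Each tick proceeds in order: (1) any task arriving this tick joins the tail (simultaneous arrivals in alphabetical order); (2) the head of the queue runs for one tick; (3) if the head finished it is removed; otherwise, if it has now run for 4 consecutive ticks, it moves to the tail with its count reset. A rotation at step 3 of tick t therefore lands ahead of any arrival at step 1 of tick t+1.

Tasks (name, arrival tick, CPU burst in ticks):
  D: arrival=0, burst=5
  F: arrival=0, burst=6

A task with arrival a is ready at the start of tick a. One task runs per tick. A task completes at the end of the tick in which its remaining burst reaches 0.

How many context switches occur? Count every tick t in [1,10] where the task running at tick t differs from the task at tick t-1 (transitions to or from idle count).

context switches = 3

t=0: queue=[D,F] q_used=0 → run D
t=1: queue=[D,F] q_used=1 → run D
t=2: queue=[D,F] q_used=2 → run D
t=3: queue=[D,F] q_used=3 → run D
t=4: queue=[F,D] q_used=0 → run F
t=5: queue=[F,D] q_used=1 → run F
t=6: queue=[F,D] q_used=2 → run F
t=7: queue=[F,D] q_used=3 → run F
t=8: queue=[D,F] q_used=0 → run D
t=9: queue=[F] q_used=0 → run F
t=10: queue=[F] q_used=1 → run F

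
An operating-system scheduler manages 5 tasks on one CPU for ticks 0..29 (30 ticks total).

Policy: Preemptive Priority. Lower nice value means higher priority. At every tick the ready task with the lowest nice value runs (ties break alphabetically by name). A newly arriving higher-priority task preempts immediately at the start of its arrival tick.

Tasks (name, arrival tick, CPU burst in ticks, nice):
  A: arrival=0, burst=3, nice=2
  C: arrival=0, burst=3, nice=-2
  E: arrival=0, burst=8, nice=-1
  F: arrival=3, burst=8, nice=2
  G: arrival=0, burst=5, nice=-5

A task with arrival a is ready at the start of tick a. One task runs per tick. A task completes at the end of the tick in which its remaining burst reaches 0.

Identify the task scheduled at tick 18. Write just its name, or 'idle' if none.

running at tick 18 = A

t=0: ready={A,C,E,G} → run G
t=1: ready={A,C,E,G} → run G
t=2: ready={A,C,E,G} → run G
t=3: ready={A,C,E,F,G} → run G
t=4: ready={A,C,E,F,G} → run G
t=5: ready={A,C,E,F} → run C
t=6: ready={A,C,E,F} → run C
t=7: ready={A,C,E,F} → run C
t=8: ready={A,E,F} → run E
t=9: ready={A,E,F} → run E
t=10: ready={A,E,F} → run E
t=11: ready={A,E,F} → run E
t=12: ready={A,E,F} → run E
t=13: ready={A,E,F} → run E
t=14: ready={A,E,F} → run E
t=15: ready={A,E,F} → run E
t=16: ready={A,F} → run A
t=17: ready={A,F} → run A
t=18: ready={A,F} → run A
t=19: ready={F} → run F
t=20: ready={F} → run F
t=21: ready={F} → run F
t=22: ready={F} → run F
t=23: ready={F} → run F
t=24: ready={F} → run F
t=25: ready={F} → run F
t=26: ready={F} → run F
t=27: (idle)
t=28: (idle)
t=29: (idle)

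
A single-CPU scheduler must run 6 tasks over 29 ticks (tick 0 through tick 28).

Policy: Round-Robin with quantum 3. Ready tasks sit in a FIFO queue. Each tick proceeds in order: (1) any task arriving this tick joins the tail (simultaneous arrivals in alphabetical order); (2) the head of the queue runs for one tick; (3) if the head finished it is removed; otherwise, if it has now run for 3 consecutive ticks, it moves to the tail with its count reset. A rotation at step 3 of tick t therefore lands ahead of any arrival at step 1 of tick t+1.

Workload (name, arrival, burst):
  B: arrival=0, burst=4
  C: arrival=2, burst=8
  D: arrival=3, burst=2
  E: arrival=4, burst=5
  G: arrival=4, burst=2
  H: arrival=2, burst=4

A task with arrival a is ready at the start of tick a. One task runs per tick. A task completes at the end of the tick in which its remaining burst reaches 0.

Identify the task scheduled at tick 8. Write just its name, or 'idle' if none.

t=0: queue=[B] q_used=0 → run B
t=1: queue=[B] q_used=1 → run B
t=2: queue=[B,C,H] q_used=2 → run B
t=3: queue=[C,H,B,D] q_used=0 → run C
t=4: queue=[C,H,B,D,E,G] q_used=1 → run C
t=5: queue=[C,H,B,D,E,G] q_used=2 → run C
t=6: queue=[H,B,D,E,G,C] q_used=0 → run H
t=7: queue=[H,B,D,E,G,C] q_used=1 → run H
t=8: queue=[H,B,D,E,G,C] q_used=2 → run H
t=9: queue=[B,D,E,G,C,H] q_used=0 → run B
t=10: queue=[D,E,G,C,H] q_used=0 → run D
t=11: queue=[D,E,G,C,H] q_used=1 → run D
t=12: queue=[E,G,C,H] q_used=0 → run E
t=13: queue=[E,G,C,H] q_used=1 → run E
t=14: queue=[E,G,C,H] q_used=2 → run E
t=15: queue=[G,C,H,E] q_used=0 → run G
t=16: queue=[G,C,H,E] q_used=1 → run G
t=17: queue=[C,H,E] q_used=0 → run C
t=18: queue=[C,H,E] q_used=1 → run C
t=19: queue=[C,H,E] q_used=2 → run C
t=20: queue=[H,E,C] q_used=0 → run H
t=21: queue=[E,C] q_used=0 → run E
t=22: queue=[E,C] q_used=1 → run E
t=23: queue=[C] q_used=0 → run C
t=24: queue=[C] q_used=1 → run C
t=25: (idle)
t=26: (idle)
t=27: (idle)
t=28: (idle)

running at tick 8 = H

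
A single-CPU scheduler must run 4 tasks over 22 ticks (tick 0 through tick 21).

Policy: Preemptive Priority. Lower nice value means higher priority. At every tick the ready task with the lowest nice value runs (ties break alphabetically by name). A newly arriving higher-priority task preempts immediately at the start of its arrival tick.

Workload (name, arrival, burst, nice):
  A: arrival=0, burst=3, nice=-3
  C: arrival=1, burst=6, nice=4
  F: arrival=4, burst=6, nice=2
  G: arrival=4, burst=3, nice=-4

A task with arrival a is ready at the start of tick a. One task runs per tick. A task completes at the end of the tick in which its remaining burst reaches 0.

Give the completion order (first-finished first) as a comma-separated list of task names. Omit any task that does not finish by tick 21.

completion order = A, G, F, C

t=0: ready={A} → run A
t=1: ready={A,C} → run A
t=2: ready={A,C} → run A
t=3: ready={C} → run C
t=4: ready={C,F,G} → run G
t=5: ready={C,F,G} → run G
t=6: ready={C,F,G} → run G
t=7: ready={C,F} → run F
t=8: ready={C,F} → run F
t=9: ready={C,F} → run F
t=10: ready={C,F} → run F
t=11: ready={C,F} → run F
t=12: ready={C,F} → run F
t=13: ready={C} → run C
t=14: ready={C} → run C
t=15: ready={C} → run C
t=16: ready={C} → run C
t=17: ready={C} → run C
t=18: (idle)
t=19: (idle)
t=20: (idle)
t=21: (idle)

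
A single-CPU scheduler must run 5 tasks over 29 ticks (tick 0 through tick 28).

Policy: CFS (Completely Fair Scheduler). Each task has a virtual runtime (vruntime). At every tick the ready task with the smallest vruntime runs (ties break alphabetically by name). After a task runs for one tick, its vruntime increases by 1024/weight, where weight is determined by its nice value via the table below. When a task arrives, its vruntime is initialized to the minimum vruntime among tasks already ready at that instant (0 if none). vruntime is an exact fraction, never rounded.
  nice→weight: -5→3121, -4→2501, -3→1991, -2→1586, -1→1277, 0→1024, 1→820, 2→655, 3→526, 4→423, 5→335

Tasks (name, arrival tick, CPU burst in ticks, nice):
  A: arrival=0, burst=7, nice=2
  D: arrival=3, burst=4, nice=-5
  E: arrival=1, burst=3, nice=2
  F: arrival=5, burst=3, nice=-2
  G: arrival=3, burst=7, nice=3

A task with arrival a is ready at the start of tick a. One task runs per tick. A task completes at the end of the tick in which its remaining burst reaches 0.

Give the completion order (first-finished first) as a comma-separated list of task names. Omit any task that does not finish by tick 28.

t=0: vr[A=0] → run A
t=1: vr[A=1024/655 E=1024/655] → run A
t=2: vr[A=2048/655 E=1024/655] → run E
t=3: vr[A=2048/655 D=2048/655 E=2048/655 G=2048/655] → run A
t=4: vr[A=3072/655 D=2048/655 E=2048/655 G=2048/655] → run D
t=5: vr[A=3072/655 D=7062528/2044255 E=2048/655 F=2048/655 G=2048/655] → run E
t=6: vr[A=3072/655 D=7062528/2044255 E=3072/655 F=2048/655 G=2048/655] → run F
t=7: vr[A=3072/655 D=7062528/2044255 E=3072/655 F=1959424/519415 G=2048/655] → run G
t=8: vr[A=3072/655 D=7062528/2044255 E=3072/655 F=1959424/519415 G=873984/172265] → run D
t=9: vr[A=3072/655 D=7733248/2044255 E=3072/655 F=1959424/519415 G=873984/172265] → run F
t=10: vr[A=3072/655 D=7733248/2044255 E=3072/655 F=2294784/519415 G=873984/172265] → run D
t=11: vr[A=3072/655 D=8403968/2044255 E=3072/655 F=2294784/519415 G=873984/172265] → run D
t=12: vr[A=3072/655 E=3072/655 F=2294784/519415 G=873984/172265] → run F
t=13: vr[A=3072/655 E=3072/655 G=873984/172265] → run A
t=14: vr[A=4096/655 E=3072/655 G=873984/172265] → run E
t=15: vr[A=4096/655 G=873984/172265] → run G
t=16: vr[A=4096/655 G=1209344/172265] → run A
t=17: vr[A=1024/131 G=1209344/172265] → run G
t=18: vr[A=1024/131 G=1544704/172265] → run A
t=19: vr[A=6144/655 G=1544704/172265] → run G
t=20: vr[A=6144/655 G=1880064/172265] → run A
t=21: vr[G=1880064/172265] → run G
t=22: vr[G=2215424/172265] → run G
t=23: vr[G=2550784/172265] → run G
t=24: (idle)
t=25: (idle)
t=26: (idle)
t=27: (idle)
t=28: (idle)

completion order = D, F, E, A, G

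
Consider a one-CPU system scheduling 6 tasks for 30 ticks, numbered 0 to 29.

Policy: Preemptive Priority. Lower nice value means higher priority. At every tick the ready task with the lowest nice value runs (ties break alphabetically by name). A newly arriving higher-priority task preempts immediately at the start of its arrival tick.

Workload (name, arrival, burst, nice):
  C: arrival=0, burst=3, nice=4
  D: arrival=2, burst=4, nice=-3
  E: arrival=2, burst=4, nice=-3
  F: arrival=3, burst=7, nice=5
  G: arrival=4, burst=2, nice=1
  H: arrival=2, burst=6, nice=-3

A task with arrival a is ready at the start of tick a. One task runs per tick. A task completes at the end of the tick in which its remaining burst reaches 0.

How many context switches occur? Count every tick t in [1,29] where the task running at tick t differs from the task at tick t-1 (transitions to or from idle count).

t=0: ready={C} → run C
t=1: ready={C} → run C
t=2: ready={C,D,E,H} → run D
t=3: ready={C,D,E,F,H} → run D
t=4: ready={C,D,E,F,G,H} → run D
t=5: ready={C,D,E,F,G,H} → run D
t=6: ready={C,E,F,G,H} → run E
t=7: ready={C,E,F,G,H} → run E
t=8: ready={C,E,F,G,H} → run E
t=9: ready={C,E,F,G,H} → run E
t=10: ready={C,F,G,H} → run H
t=11: ready={C,F,G,H} → run H
t=12: ready={C,F,G,H} → run H
t=13: ready={C,F,G,H} → run H
t=14: ready={C,F,G,H} → run H
t=15: ready={C,F,G,H} → run H
t=16: ready={C,F,G} → run G
t=17: ready={C,F,G} → run G
t=18: ready={C,F} → run C
t=19: ready={F} → run F
t=20: ready={F} → run F
t=21: ready={F} → run F
t=22: ready={F} → run F
t=23: ready={F} → run F
t=24: ready={F} → run F
t=25: ready={F} → run F
t=26: (idle)
t=27: (idle)
t=28: (idle)
t=29: (idle)

context switches = 7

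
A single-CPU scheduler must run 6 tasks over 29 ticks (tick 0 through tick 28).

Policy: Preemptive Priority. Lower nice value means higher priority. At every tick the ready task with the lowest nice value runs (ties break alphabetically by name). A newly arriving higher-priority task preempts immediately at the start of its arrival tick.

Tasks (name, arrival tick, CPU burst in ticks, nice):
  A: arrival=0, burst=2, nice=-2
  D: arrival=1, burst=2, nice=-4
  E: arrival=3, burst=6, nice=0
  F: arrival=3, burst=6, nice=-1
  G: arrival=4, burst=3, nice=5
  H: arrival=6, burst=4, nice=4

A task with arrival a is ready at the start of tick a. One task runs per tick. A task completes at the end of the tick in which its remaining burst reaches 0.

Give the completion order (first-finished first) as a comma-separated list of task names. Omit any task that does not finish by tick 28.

completion order = D, A, F, E, H, G

t=0: ready={A} → run A
t=1: ready={A,D} → run D
t=2: ready={A,D} → run D
t=3: ready={A,E,F} → run A
t=4: ready={E,F,G} → run F
t=5: ready={E,F,G} → run F
t=6: ready={E,F,G,H} → run F
t=7: ready={E,F,G,H} → run F
t=8: ready={E,F,G,H} → run F
t=9: ready={E,F,G,H} → run F
t=10: ready={E,G,H} → run E
t=11: ready={E,G,H} → run E
t=12: ready={E,G,H} → run E
t=13: ready={E,G,H} → run E
t=14: ready={E,G,H} → run E
t=15: ready={E,G,H} → run E
t=16: ready={G,H} → run H
t=17: ready={G,H} → run H
t=18: ready={G,H} → run H
t=19: ready={G,H} → run H
t=20: ready={G} → run G
t=21: ready={G} → run G
t=22: ready={G} → run G
t=23: (idle)
t=24: (idle)
t=25: (idle)
t=26: (idle)
t=27: (idle)
t=28: (idle)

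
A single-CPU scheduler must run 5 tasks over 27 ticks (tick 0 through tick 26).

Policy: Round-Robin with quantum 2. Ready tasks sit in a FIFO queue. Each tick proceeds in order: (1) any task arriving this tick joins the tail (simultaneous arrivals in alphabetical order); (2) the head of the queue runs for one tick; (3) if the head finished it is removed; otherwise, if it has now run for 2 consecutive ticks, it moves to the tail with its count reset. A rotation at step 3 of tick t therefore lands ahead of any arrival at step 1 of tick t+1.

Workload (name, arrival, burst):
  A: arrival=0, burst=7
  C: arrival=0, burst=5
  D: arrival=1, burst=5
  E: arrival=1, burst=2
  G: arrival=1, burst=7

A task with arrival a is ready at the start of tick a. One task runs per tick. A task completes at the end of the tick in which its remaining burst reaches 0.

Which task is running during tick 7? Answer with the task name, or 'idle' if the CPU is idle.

running at tick 7 = E

t=0: queue=[A,C] q_used=0 → run A
t=1: queue=[A,C,D,E,G] q_used=1 → run A
t=2: queue=[C,D,E,G,A] q_used=0 → run C
t=3: queue=[C,D,E,G,A] q_used=1 → run C
t=4: queue=[D,E,G,A,C] q_used=0 → run D
t=5: queue=[D,E,G,A,C] q_used=1 → run D
t=6: queue=[E,G,A,C,D] q_used=0 → run E
t=7: queue=[E,G,A,C,D] q_used=1 → run E
t=8: queue=[G,A,C,D] q_used=0 → run G
t=9: queue=[G,A,C,D] q_used=1 → run G
t=10: queue=[A,C,D,G] q_used=0 → run A
t=11: queue=[A,C,D,G] q_used=1 → run A
t=12: queue=[C,D,G,A] q_used=0 → run C
t=13: queue=[C,D,G,A] q_used=1 → run C
t=14: queue=[D,G,A,C] q_used=0 → run D
t=15: queue=[D,G,A,C] q_used=1 → run D
t=16: queue=[G,A,C,D] q_used=0 → run G
t=17: queue=[G,A,C,D] q_used=1 → run G
t=18: queue=[A,C,D,G] q_used=0 → run A
t=19: queue=[A,C,D,G] q_used=1 → run A
t=20: queue=[C,D,G,A] q_used=0 → run C
t=21: queue=[D,G,A] q_used=0 → run D
t=22: queue=[G,A] q_used=0 → run G
t=23: queue=[G,A] q_used=1 → run G
t=24: queue=[A,G] q_used=0 → run A
t=25: queue=[G] q_used=0 → run G
t=26: (idle)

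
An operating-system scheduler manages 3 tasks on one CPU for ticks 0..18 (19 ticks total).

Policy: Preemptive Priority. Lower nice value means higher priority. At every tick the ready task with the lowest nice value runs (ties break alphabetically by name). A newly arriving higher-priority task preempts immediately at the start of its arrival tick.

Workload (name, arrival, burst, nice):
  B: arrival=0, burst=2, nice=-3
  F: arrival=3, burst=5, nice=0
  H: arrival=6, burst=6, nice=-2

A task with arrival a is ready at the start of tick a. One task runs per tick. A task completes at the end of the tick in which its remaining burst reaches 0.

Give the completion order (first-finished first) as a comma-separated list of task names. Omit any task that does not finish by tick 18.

t=0: ready={B} → run B
t=1: ready={B} → run B
t=2: (idle)
t=3: ready={F} → run F
t=4: ready={F} → run F
t=5: ready={F} → run F
t=6: ready={F,H} → run H
t=7: ready={F,H} → run H
t=8: ready={F,H} → run H
t=9: ready={F,H} → run H
t=10: ready={F,H} → run H
t=11: ready={F,H} → run H
t=12: ready={F} → run F
t=13: ready={F} → run F
t=14: (idle)
t=15: (idle)
t=16: (idle)
t=17: (idle)
t=18: (idle)

completion order = B, H, F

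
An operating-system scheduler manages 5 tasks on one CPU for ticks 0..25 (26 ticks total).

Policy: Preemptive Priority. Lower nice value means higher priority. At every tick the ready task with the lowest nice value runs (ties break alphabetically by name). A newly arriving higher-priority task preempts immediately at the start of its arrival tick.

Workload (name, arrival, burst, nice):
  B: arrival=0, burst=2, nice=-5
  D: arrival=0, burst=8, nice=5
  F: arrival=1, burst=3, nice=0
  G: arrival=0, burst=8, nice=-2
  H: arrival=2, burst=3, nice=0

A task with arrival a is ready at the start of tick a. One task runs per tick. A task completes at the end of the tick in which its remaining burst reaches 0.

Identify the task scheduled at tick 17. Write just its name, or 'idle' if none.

running at tick 17 = D

t=0: ready={B,D,G} → run B
t=1: ready={B,D,F,G} → run B
t=2: ready={D,F,G,H} → run G
t=3: ready={D,F,G,H} → run G
t=4: ready={D,F,G,H} → run G
t=5: ready={D,F,G,H} → run G
t=6: ready={D,F,G,H} → run G
t=7: ready={D,F,G,H} → run G
t=8: ready={D,F,G,H} → run G
t=9: ready={D,F,G,H} → run G
t=10: ready={D,F,H} → run F
t=11: ready={D,F,H} → run F
t=12: ready={D,F,H} → run F
t=13: ready={D,H} → run H
t=14: ready={D,H} → run H
t=15: ready={D,H} → run H
t=16: ready={D} → run D
t=17: ready={D} → run D
t=18: ready={D} → run D
t=19: ready={D} → run D
t=20: ready={D} → run D
t=21: ready={D} → run D
t=22: ready={D} → run D
t=23: ready={D} → run D
t=24: (idle)
t=25: (idle)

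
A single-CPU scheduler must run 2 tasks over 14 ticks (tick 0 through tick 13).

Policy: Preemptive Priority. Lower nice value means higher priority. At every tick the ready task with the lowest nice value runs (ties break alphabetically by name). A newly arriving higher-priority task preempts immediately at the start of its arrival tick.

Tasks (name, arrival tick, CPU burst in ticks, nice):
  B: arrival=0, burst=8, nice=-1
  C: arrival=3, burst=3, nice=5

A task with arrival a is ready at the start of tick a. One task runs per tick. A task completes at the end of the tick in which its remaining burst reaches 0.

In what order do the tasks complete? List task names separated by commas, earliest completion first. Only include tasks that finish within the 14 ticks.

completion order = B, C

t=0: ready={B} → run B
t=1: ready={B} → run B
t=2: ready={B} → run B
t=3: ready={B,C} → run B
t=4: ready={B,C} → run B
t=5: ready={B,C} → run B
t=6: ready={B,C} → run B
t=7: ready={B,C} → run B
t=8: ready={C} → run C
t=9: ready={C} → run C
t=10: ready={C} → run C
t=11: (idle)
t=12: (idle)
t=13: (idle)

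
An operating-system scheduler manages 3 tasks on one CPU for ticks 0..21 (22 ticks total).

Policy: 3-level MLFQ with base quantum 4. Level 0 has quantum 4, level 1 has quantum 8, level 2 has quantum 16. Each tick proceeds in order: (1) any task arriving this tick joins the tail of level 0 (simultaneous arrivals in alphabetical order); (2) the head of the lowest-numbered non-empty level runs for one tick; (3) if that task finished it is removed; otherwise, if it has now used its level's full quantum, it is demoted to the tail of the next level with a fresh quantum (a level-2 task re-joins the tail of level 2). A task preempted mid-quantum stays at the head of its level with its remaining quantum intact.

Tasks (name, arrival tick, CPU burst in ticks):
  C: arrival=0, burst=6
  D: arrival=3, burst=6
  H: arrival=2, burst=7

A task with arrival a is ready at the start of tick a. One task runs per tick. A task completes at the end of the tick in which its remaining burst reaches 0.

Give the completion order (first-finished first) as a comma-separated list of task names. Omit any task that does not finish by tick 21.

t=0: L0/L1/L2 = C/-/- → run C
t=1: L0/L1/L2 = C/-/- → run C
t=2: L0/L1/L2 = CH/-/- → run C
t=3: L0/L1/L2 = CHD/-/- → run C
t=4: L0/L1/L2 = HD/C/- → run H
t=5: L0/L1/L2 = HD/C/- → run H
t=6: L0/L1/L2 = HD/C/- → run H
t=7: L0/L1/L2 = HD/C/- → run H
t=8: L0/L1/L2 = D/CH/- → run D
t=9: L0/L1/L2 = D/CH/- → run D
t=10: L0/L1/L2 = D/CH/- → run D
t=11: L0/L1/L2 = D/CH/- → run D
t=12: L0/L1/L2 = -/CHD/- → run C
t=13: L0/L1/L2 = -/CHD/- → run C
t=14: L0/L1/L2 = -/HD/- → run H
t=15: L0/L1/L2 = -/HD/- → run H
t=16: L0/L1/L2 = -/HD/- → run H
t=17: L0/L1/L2 = -/D/- → run D
t=18: L0/L1/L2 = -/D/- → run D
t=19: (idle)
t=20: (idle)
t=21: (idle)

completion order = C, H, D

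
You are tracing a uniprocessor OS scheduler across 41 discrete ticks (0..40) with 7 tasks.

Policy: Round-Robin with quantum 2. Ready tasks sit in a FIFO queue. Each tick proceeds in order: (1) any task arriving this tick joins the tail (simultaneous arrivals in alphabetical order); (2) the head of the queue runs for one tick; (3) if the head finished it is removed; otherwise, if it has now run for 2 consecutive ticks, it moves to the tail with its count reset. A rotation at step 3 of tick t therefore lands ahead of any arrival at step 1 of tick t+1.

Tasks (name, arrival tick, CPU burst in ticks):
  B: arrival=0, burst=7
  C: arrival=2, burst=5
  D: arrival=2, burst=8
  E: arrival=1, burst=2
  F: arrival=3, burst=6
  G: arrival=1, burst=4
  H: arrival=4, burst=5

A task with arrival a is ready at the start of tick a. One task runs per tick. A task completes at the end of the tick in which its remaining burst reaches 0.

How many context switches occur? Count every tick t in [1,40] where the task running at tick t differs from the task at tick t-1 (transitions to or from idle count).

t=0: queue=[B] q_used=0 → run B
t=1: queue=[B,E,G] q_used=1 → run B
t=2: queue=[E,G,B,C,D] q_used=0 → run E
t=3: queue=[E,G,B,C,D,F] q_used=1 → run E
t=4: queue=[G,B,C,D,F,H] q_used=0 → run G
t=5: queue=[G,B,C,D,F,H] q_used=1 → run G
t=6: queue=[B,C,D,F,H,G] q_used=0 → run B
t=7: queue=[B,C,D,F,H,G] q_used=1 → run B
t=8: queue=[C,D,F,H,G,B] q_used=0 → run C
t=9: queue=[C,D,F,H,G,B] q_used=1 → run C
t=10: queue=[D,F,H,G,B,C] q_used=0 → run D
t=11: queue=[D,F,H,G,B,C] q_used=1 → run D
t=12: queue=[F,H,G,B,C,D] q_used=0 → run F
t=13: queue=[F,H,G,B,C,D] q_used=1 → run F
t=14: queue=[H,G,B,C,D,F] q_used=0 → run H
t=15: queue=[H,G,B,C,D,F] q_used=1 → run H
t=16: queue=[G,B,C,D,F,H] q_used=0 → run G
t=17: queue=[G,B,C,D,F,H] q_used=1 → run G
t=18: queue=[B,C,D,F,H] q_used=0 → run B
t=19: queue=[B,C,D,F,H] q_used=1 → run B
t=20: queue=[C,D,F,H,B] q_used=0 → run C
t=21: queue=[C,D,F,H,B] q_used=1 → run C
t=22: queue=[D,F,H,B,C] q_used=0 → run D
t=23: queue=[D,F,H,B,C] q_used=1 → run D
t=24: queue=[F,H,B,C,D] q_used=0 → run F
t=25: queue=[F,H,B,C,D] q_used=1 → run F
t=26: queue=[H,B,C,D,F] q_used=0 → run H
t=27: queue=[H,B,C,D,F] q_used=1 → run H
t=28: queue=[B,C,D,F,H] q_used=0 → run B
t=29: queue=[C,D,F,H] q_used=0 → run C
t=30: queue=[D,F,H] q_used=0 → run D
t=31: queue=[D,F,H] q_used=1 → run D
t=32: queue=[F,H,D] q_used=0 → run F
t=33: queue=[F,H,D] q_used=1 → run F
t=34: queue=[H,D] q_used=0 → run H
t=35: queue=[D] q_used=0 → run D
t=36: queue=[D] q_used=1 → run D
t=37: (idle)
t=38: (idle)
t=39: (idle)
t=40: (idle)

context switches = 20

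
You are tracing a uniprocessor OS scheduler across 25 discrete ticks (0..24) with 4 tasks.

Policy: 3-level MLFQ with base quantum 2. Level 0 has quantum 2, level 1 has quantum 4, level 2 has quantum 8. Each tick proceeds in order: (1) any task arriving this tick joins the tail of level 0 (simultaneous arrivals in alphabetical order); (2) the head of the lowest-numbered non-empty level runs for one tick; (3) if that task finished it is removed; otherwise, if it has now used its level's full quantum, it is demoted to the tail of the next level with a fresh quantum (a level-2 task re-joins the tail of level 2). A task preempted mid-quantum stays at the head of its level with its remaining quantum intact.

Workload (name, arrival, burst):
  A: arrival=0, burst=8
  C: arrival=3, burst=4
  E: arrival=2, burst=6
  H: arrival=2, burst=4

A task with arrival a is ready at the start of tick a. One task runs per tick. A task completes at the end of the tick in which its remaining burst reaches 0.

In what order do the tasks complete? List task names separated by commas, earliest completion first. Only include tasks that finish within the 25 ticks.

completion order = E, H, C, A

t=0: L0/L1/L2 = A/-/- → run A
t=1: L0/L1/L2 = A/-/- → run A
t=2: L0/L1/L2 = EH/A/- → run E
t=3: L0/L1/L2 = EHC/A/- → run E
t=4: L0/L1/L2 = HC/AE/- → run H
t=5: L0/L1/L2 = HC/AE/- → run H
t=6: L0/L1/L2 = C/AEH/- → run C
t=7: L0/L1/L2 = C/AEH/- → run C
t=8: L0/L1/L2 = -/AEHC/- → run A
t=9: L0/L1/L2 = -/AEHC/- → run A
t=10: L0/L1/L2 = -/AEHC/- → run A
t=11: L0/L1/L2 = -/AEHC/- → run A
t=12: L0/L1/L2 = -/EHC/A → run E
t=13: L0/L1/L2 = -/EHC/A → run E
t=14: L0/L1/L2 = -/EHC/A → run E
t=15: L0/L1/L2 = -/EHC/A → run E
t=16: L0/L1/L2 = -/HC/A → run H
t=17: L0/L1/L2 = -/HC/A → run H
t=18: L0/L1/L2 = -/C/A → run C
t=19: L0/L1/L2 = -/C/A → run C
t=20: L0/L1/L2 = -/-/A → run A
t=21: L0/L1/L2 = -/-/A → run A
t=22: (idle)
t=23: (idle)
t=24: (idle)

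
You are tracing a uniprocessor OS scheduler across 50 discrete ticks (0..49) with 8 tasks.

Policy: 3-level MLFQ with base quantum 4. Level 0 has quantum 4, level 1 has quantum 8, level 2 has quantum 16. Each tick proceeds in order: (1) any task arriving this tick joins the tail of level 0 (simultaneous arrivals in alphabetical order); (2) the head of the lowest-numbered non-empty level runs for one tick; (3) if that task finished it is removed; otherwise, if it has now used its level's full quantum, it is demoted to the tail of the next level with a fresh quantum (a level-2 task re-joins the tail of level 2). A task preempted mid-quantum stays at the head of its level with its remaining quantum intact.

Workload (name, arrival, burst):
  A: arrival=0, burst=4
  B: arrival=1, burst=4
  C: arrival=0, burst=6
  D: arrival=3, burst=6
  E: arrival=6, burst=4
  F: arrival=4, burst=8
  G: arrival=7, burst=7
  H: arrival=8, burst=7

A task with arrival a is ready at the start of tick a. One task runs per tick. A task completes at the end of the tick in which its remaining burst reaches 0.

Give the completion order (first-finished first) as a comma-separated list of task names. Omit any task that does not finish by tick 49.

completion order = A, B, E, C, D, F, G, H

t=0: L0/L1/L2 = AC/-/- → run A
t=1: L0/L1/L2 = ACB/-/- → run A
t=2: L0/L1/L2 = ACB/-/- → run A
t=3: L0/L1/L2 = ACBD/-/- → run A
t=4: L0/L1/L2 = CBDF/-/- → run C
t=5: L0/L1/L2 = CBDF/-/- → run C
t=6: L0/L1/L2 = CBDFE/-/- → run C
t=7: L0/L1/L2 = CBDFEG/-/- → run C
t=8: L0/L1/L2 = BDFEGH/C/- → run B
t=9: L0/L1/L2 = BDFEGH/C/- → run B
t=10: L0/L1/L2 = BDFEGH/C/- → run B
t=11: L0/L1/L2 = BDFEGH/C/- → run B
t=12: L0/L1/L2 = DFEGH/C/- → run D
t=13: L0/L1/L2 = DFEGH/C/- → run D
t=14: L0/L1/L2 = DFEGH/C/- → run D
t=15: L0/L1/L2 = DFEGH/C/- → run D
t=16: L0/L1/L2 = FEGH/CD/- → run F
t=17: L0/L1/L2 = FEGH/CD/- → run F
t=18: L0/L1/L2 = FEGH/CD/- → run F
t=19: L0/L1/L2 = FEGH/CD/- → run F
t=20: L0/L1/L2 = EGH/CDF/- → run E
t=21: L0/L1/L2 = EGH/CDF/- → run E
t=22: L0/L1/L2 = EGH/CDF/- → run E
t=23: L0/L1/L2 = EGH/CDF/- → run E
t=24: L0/L1/L2 = GH/CDF/- → run G
t=25: L0/L1/L2 = GH/CDF/- → run G
t=26: L0/L1/L2 = GH/CDF/- → run G
t=27: L0/L1/L2 = GH/CDF/- → run G
t=28: L0/L1/L2 = H/CDFG/- → run H
t=29: L0/L1/L2 = H/CDFG/- → run H
t=30: L0/L1/L2 = H/CDFG/- → run H
t=31: L0/L1/L2 = H/CDFG/- → run H
t=32: L0/L1/L2 = -/CDFGH/- → run C
t=33: L0/L1/L2 = -/CDFGH/- → run C
t=34: L0/L1/L2 = -/DFGH/- → run D
t=35: L0/L1/L2 = -/DFGH/- → run D
t=36: L0/L1/L2 = -/FGH/- → run F
t=37: L0/L1/L2 = -/FGH/- → run F
t=38: L0/L1/L2 = -/FGH/- → run F
t=39: L0/L1/L2 = -/FGH/- → run F
t=40: L0/L1/L2 = -/GH/- → run G
t=41: L0/L1/L2 = -/GH/- → run G
t=42: L0/L1/L2 = -/GH/- → run G
t=43: L0/L1/L2 = -/H/- → run H
t=44: L0/L1/L2 = -/H/- → run H
t=45: L0/L1/L2 = -/H/- → run H
t=46: (idle)
t=47: (idle)
t=48: (idle)
t=49: (idle)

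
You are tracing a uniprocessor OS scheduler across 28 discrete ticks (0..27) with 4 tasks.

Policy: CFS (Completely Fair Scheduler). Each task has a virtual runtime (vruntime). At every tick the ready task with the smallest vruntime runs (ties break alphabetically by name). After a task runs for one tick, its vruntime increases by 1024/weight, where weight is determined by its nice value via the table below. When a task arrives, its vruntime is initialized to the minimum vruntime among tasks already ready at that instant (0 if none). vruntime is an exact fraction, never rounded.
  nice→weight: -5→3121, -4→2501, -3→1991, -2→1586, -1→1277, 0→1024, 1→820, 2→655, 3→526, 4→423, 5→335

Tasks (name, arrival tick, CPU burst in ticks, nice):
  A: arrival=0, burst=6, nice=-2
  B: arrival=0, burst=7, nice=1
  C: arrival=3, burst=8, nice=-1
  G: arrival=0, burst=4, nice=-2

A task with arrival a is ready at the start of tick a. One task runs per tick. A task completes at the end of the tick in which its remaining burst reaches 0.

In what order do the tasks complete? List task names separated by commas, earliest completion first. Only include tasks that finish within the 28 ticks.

t=0: vr[A=0 B=0 G=0] → run A
t=1: vr[A=512/793 B=0 G=0] → run B
t=2: vr[A=512/793 B=256/205 G=0] → run G
t=3: vr[A=512/793 B=256/205 C=512/793 G=512/793] → run A
t=4: vr[A=1024/793 B=256/205 C=512/793 G=512/793] → run C
t=5: vr[A=1024/793 B=256/205 C=1465856/1012661 G=512/793] → run G
t=6: vr[A=1024/793 B=256/205 C=1465856/1012661 G=1024/793] → run B
t=7: vr[A=1024/793 B=512/205 C=1465856/1012661 G=1024/793] → run A
t=8: vr[A=1536/793 B=512/205 C=1465856/1012661 G=1024/793] → run G
t=9: vr[A=1536/793 B=512/205 C=1465856/1012661 G=1536/793] → run C
t=10: vr[A=1536/793 B=512/205 C=2277888/1012661 G=1536/793] → run A
t=11: vr[A=2048/793 B=512/205 C=2277888/1012661 G=1536/793] → run G
t=12: vr[A=2048/793 B=512/205 C=2277888/1012661] → run C
t=13: vr[A=2048/793 B=512/205 C=3089920/1012661] → run B
t=14: vr[A=2048/793 B=768/205 C=3089920/1012661] → run A
t=15: vr[A=2560/793 B=768/205 C=3089920/1012661] → run C
t=16: vr[A=2560/793 B=768/205 C=3901952/1012661] → run A
t=17: vr[B=768/205 C=3901952/1012661] → run B
t=18: vr[B=1024/205 C=3901952/1012661] → run C
t=19: vr[B=1024/205 C=4713984/1012661] → run C
t=20: vr[B=1024/205 C=5526016/1012661] → run B
t=21: vr[B=256/41 C=5526016/1012661] → run C
t=22: vr[B=256/41 C=6338048/1012661] → run B
t=23: vr[B=1536/205 C=6338048/1012661] → run C
t=24: vr[B=1536/205] → run B
t=25: (idle)
t=26: (idle)
t=27: (idle)

completion order = G, A, C, B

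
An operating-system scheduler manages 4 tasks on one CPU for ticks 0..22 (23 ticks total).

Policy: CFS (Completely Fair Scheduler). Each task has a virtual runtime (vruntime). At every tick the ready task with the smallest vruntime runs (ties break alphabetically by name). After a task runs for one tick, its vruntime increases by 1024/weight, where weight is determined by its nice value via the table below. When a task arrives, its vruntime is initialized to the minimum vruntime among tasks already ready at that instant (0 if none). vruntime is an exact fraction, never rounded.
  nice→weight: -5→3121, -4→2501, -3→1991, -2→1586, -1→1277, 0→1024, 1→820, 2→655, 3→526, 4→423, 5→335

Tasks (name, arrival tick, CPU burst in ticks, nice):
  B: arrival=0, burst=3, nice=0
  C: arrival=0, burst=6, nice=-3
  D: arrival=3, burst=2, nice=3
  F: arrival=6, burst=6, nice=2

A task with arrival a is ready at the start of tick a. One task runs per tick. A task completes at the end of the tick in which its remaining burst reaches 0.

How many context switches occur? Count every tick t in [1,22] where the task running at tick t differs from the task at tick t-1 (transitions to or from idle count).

t=0: vr[B=0 C=0] → run B
t=1: vr[B=1 C=0] → run C
t=2: vr[B=1 C=1024/1991] → run C
t=3: vr[B=1 C=2048/1991 D=1] → run B
t=4: vr[B=2 C=2048/1991 D=1] → run D
t=5: vr[B=2 C=2048/1991 D=775/263] → run C
t=6: vr[B=2 C=3072/1991 D=775/263 F=3072/1991] → run C
t=7: vr[B=2 C=4096/1991 D=775/263 F=3072/1991] → run F
t=8: vr[B=2 C=4096/1991 D=775/263 F=4050944/1304105] → run B
t=9: vr[C=4096/1991 D=775/263 F=4050944/1304105] → run C
t=10: vr[C=5120/1991 D=775/263 F=4050944/1304105] → run C
t=11: vr[D=775/263 F=4050944/1304105] → run D
t=12: vr[F=4050944/1304105] → run F
t=13: vr[F=6089728/1304105] → run F
t=14: vr[F=8128512/1304105] → run F
t=15: vr[F=10167296/1304105] → run F
t=16: vr[F=2441216/260821] → run F
t=17: (idle)
t=18: (idle)
t=19: (idle)
t=20: (idle)
t=21: (idle)
t=22: (idle)

context switches = 10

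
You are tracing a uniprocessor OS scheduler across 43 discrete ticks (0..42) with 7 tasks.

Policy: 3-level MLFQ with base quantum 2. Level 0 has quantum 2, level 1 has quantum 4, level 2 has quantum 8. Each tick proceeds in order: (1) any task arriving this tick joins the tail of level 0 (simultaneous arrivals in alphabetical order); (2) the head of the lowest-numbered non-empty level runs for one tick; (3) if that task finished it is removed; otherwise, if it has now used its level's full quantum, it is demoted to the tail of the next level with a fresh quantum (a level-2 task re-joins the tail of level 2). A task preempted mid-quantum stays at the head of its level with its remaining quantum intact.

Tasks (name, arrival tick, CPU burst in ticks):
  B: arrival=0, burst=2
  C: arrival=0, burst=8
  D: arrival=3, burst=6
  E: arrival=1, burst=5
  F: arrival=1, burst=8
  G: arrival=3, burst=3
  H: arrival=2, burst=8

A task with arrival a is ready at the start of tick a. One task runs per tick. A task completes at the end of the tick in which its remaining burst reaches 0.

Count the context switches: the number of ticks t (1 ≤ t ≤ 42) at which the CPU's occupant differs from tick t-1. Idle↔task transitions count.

t=0: L0/L1/L2 = BC/-/- → run B
t=1: L0/L1/L2 = BCEF/-/- → run B
t=2: L0/L1/L2 = CEFH/-/- → run C
t=3: L0/L1/L2 = CEFHDG/-/- → run C
t=4: L0/L1/L2 = EFHDG/C/- → run E
t=5: L0/L1/L2 = EFHDG/C/- → run E
t=6: L0/L1/L2 = FHDG/CE/- → run F
t=7: L0/L1/L2 = FHDG/CE/- → run F
t=8: L0/L1/L2 = HDG/CEF/- → run H
t=9: L0/L1/L2 = HDG/CEF/- → run H
t=10: L0/L1/L2 = DG/CEFH/- → run D
t=11: L0/L1/L2 = DG/CEFH/- → run D
t=12: L0/L1/L2 = G/CEFHD/- → run G
t=13: L0/L1/L2 = G/CEFHD/- → run G
t=14: L0/L1/L2 = -/CEFHDG/- → run C
t=15: L0/L1/L2 = -/CEFHDG/- → run C
t=16: L0/L1/L2 = -/CEFHDG/- → run C
t=17: L0/L1/L2 = -/CEFHDG/- → run C
t=18: L0/L1/L2 = -/EFHDG/C → run E
t=19: L0/L1/L2 = -/EFHDG/C → run E
t=20: L0/L1/L2 = -/EFHDG/C → run E
t=21: L0/L1/L2 = -/FHDG/C → run F
t=22: L0/L1/L2 = -/FHDG/C → run F
t=23: L0/L1/L2 = -/FHDG/C → run F
t=24: L0/L1/L2 = -/FHDG/C → run F
t=25: L0/L1/L2 = -/HDG/CF → run H
t=26: L0/L1/L2 = -/HDG/CF → run H
t=27: L0/L1/L2 = -/HDG/CF → run H
t=28: L0/L1/L2 = -/HDG/CF → run H
t=29: L0/L1/L2 = -/DG/CFH → run D
t=30: L0/L1/L2 = -/DG/CFH → run D
t=31: L0/L1/L2 = -/DG/CFH → run D
t=32: L0/L1/L2 = -/DG/CFH → run D
t=33: L0/L1/L2 = -/G/CFH → run G
t=34: L0/L1/L2 = -/-/CFH → run C
t=35: L0/L1/L2 = -/-/CFH → run C
t=36: L0/L1/L2 = -/-/FH → run F
t=37: L0/L1/L2 = -/-/FH → run F
t=38: L0/L1/L2 = -/-/H → run H
t=39: L0/L1/L2 = -/-/H → run H
t=40: (idle)
t=41: (idle)
t=42: (idle)

context switches = 16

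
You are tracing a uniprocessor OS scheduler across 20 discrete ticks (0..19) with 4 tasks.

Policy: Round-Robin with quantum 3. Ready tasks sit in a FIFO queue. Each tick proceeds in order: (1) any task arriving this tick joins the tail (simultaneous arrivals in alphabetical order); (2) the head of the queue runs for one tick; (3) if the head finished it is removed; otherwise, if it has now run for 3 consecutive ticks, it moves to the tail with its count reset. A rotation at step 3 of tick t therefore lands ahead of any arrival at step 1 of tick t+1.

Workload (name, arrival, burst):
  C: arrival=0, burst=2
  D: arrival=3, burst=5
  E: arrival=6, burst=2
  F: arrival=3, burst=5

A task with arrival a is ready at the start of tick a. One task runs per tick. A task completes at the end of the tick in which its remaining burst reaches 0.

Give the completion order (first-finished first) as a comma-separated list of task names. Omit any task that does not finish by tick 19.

completion order = C, D, E, F

t=0: queue=[C] q_used=0 → run C
t=1: queue=[C] q_used=1 → run C
t=2: (idle)
t=3: queue=[D,F] q_used=0 → run D
t=4: queue=[D,F] q_used=1 → run D
t=5: queue=[D,F] q_used=2 → run D
t=6: queue=[F,D,E] q_used=0 → run F
t=7: queue=[F,D,E] q_used=1 → run F
t=8: queue=[F,D,E] q_used=2 → run F
t=9: queue=[D,E,F] q_used=0 → run D
t=10: queue=[D,E,F] q_used=1 → run D
t=11: queue=[E,F] q_used=0 → run E
t=12: queue=[E,F] q_used=1 → run E
t=13: queue=[F] q_used=0 → run F
t=14: queue=[F] q_used=1 → run F
t=15: (idle)
t=16: (idle)
t=17: (idle)
t=18: (idle)
t=19: (idle)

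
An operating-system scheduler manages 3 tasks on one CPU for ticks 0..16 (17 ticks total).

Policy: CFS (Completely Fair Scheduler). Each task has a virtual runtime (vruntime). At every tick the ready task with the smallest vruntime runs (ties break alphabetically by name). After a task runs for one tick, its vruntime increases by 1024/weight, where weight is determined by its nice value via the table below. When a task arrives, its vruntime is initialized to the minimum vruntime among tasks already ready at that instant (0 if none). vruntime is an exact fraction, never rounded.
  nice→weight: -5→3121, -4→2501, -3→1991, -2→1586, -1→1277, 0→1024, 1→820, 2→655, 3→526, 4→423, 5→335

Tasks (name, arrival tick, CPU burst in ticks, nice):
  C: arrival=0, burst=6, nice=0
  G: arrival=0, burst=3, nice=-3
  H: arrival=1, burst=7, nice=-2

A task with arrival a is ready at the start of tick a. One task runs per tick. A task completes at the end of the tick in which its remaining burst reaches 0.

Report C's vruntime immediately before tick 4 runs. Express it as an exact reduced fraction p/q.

t=0: vr[C=0 G=0] → run C
t=1: vr[C=1 G=0 H=0] → run G
t=2: vr[C=1 G=1024/1991 H=0] → run H
t=3: vr[C=1 G=1024/1991 H=512/793] → run G
t=4: vr[C=1 G=2048/1991 H=512/793] → run H
t=5: vr[C=1 G=2048/1991 H=1024/793] → run C
t=6: vr[C=2 G=2048/1991 H=1024/793] → run G
t=7: vr[C=2 H=1024/793] → run H
t=8: vr[C=2 H=1536/793] → run H
t=9: vr[C=2 H=2048/793] → run C
t=10: vr[C=3 H=2048/793] → run H
t=11: vr[C=3 H=2560/793] → run C
t=12: vr[C=4 H=2560/793] → run H
t=13: vr[C=4 H=3072/793] → run H
t=14: vr[C=4] → run C
t=15: vr[C=5] → run C
t=16: (idle)

vruntime(C, start of tick 4) = 1/1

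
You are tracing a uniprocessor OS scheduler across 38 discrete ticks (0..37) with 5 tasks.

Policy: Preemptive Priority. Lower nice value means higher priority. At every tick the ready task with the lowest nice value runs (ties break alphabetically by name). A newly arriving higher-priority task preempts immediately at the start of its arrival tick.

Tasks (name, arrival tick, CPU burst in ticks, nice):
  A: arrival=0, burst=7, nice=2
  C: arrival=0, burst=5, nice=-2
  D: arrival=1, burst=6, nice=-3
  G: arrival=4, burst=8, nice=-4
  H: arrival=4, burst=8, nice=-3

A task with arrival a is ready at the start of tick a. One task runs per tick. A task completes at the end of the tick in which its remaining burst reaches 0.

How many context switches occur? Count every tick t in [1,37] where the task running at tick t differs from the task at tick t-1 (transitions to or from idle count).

t=0: ready={A,C} → run C
t=1: ready={A,C,D} → run D
t=2: ready={A,C,D} → run D
t=3: ready={A,C,D} → run D
t=4: ready={A,C,D,G,H} → run G
t=5: ready={A,C,D,G,H} → run G
t=6: ready={A,C,D,G,H} → run G
t=7: ready={A,C,D,G,H} → run G
t=8: ready={A,C,D,G,H} → run G
t=9: ready={A,C,D,G,H} → run G
t=10: ready={A,C,D,G,H} → run G
t=11: ready={A,C,D,G,H} → run G
t=12: ready={A,C,D,H} → run D
t=13: ready={A,C,D,H} → run D
t=14: ready={A,C,D,H} → run D
t=15: ready={A,C,H} → run H
t=16: ready={A,C,H} → run H
t=17: ready={A,C,H} → run H
t=18: ready={A,C,H} → run H
t=19: ready={A,C,H} → run H
t=20: ready={A,C,H} → run H
t=21: ready={A,C,H} → run H
t=22: ready={A,C,H} → run H
t=23: ready={A,C} → run C
t=24: ready={A,C} → run C
t=25: ready={A,C} → run C
t=26: ready={A,C} → run C
t=27: ready={A} → run A
t=28: ready={A} → run A
t=29: ready={A} → run A
t=30: ready={A} → run A
t=31: ready={A} → run A
t=32: ready={A} → run A
t=33: ready={A} → run A
t=34: (idle)
t=35: (idle)
t=36: (idle)
t=37: (idle)

context switches = 7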